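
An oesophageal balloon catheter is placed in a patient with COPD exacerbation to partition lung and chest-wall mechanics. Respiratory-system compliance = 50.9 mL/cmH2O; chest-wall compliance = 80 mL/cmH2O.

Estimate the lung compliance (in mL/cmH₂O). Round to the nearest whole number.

140

1/CL = 1/Crs − 1/Ccw.
1/CL = 1/50.9 − 1/80 = 0.007146.
CL = 139.94 mL/cmH2O.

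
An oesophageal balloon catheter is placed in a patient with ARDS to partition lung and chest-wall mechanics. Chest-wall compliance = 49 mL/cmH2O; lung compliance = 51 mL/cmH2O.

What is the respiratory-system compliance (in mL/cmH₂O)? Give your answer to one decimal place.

Lung and chest wall are elastances in series: 1/Crs = 1/CL + 1/Ccw.
1/Crs = 1/51 + 1/49 = 0.04002.
Crs = 24.988 mL/cmH2O.

25.0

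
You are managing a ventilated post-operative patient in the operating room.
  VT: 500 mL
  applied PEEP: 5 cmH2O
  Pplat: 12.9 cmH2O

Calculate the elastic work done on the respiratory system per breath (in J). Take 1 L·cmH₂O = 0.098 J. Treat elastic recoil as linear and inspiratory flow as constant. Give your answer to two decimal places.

0.19

Elastic work ≈ ½ × (Pplat − PEEP) × Vt = 0.5 × (12.9 − 5) × 0.500 L = 0.5 × 7.9 × 0.500 = 1.975 L·cmH2O.
× 0.098 J/(L·cmH2O) → 0.1936 J.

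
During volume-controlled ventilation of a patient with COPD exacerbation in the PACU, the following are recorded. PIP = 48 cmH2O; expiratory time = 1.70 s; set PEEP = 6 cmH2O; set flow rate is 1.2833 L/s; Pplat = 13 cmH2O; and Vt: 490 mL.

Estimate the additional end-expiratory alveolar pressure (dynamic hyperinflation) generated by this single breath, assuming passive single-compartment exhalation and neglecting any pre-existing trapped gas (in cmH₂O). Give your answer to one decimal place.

R = (PIP − Pplat)/V̇ = (48 − 13) / 1.2833 = 35.0/1.2833 = 27.273 cmH2O·s/L.
C = Vt/(Pplat − PEEP) = 490.0 / (13 − 6) = 490.0/7.0 = 70.0 mL/cmH2O.
τ = R × C = 27.273 × 0.07 L/cmH2O = 1.909 s.
Fraction remaining = e^(−Te/τ) = e^(−1.70/1.909) = 0.4104; trapped volume = 490.0 × 0.4104 = 201.1 mL.
Additional alveolar pressure from trapping ≈ V_trapped / C = 201.1 / 70.0 = 2.873 cmH2O.

2.9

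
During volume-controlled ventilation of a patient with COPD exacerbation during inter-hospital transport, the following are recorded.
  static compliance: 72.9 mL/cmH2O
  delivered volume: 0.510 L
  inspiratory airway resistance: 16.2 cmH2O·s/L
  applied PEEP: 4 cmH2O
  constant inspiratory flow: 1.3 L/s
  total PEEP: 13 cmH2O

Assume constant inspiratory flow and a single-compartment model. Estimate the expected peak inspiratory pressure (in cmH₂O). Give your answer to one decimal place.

Total PEEP = 13 cmH2O (set 4 + intrinsic 9); this is the baseline alveolar pressure.
Equation of motion (constant flow): PIP = Vt/C + R·V̇ + PEEP.
PIP = 510/72.9 + 16.2×1.3 + 13 = 6.996 + 21.06 + 13 = 41.056 cmH2O.

41.1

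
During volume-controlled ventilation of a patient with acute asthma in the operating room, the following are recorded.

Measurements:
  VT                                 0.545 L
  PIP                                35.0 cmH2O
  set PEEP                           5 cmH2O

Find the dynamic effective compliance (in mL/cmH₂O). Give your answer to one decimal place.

Dynamic compliance = Vt / (PIP − PEEP) = 545 / (35.0 − 5) = 545 / 30.0 = 18.167 mL/cmH2O.

18.2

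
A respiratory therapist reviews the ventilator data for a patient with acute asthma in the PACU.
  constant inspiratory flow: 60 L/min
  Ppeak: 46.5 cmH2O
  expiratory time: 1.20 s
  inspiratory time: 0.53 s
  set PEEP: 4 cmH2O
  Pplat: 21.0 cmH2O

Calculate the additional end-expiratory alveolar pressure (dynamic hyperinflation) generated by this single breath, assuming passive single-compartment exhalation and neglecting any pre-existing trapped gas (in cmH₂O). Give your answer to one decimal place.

Flow: 60 L/min ÷ 60 = 1 L/s.
Vt = flow × Ti = 1 L/s × 0.53 s × 1000 mL/L = 530.0 mL.
R = (PIP − Pplat)/V̇ = (46.5 − 21.0) / 1 = 25.5/1 = 25.5 cmH2O·s/L.
C = Vt/(Pplat − PEEP) = 530.0 / (21.0 − 4) = 530.0/17.0 = 31.176 mL/cmH2O.
τ = R × C = 25.5 × 0.03118 L/cmH2O = 0.7951 s.
Fraction remaining = e^(−Te/τ) = e^(−1.20/0.7951) = 0.2211; trapped volume = 530.0 × 0.2211 = 117.18 mL.
Additional alveolar pressure from trapping ≈ V_trapped / C = 117.18 / 31.176 = 3.759 cmH2O.

3.8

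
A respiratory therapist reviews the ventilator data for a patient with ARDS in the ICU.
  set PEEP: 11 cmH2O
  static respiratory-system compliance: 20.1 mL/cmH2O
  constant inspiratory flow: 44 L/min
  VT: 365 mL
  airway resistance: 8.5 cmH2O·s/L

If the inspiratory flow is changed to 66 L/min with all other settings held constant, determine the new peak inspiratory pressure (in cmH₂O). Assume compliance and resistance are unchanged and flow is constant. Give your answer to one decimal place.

Flow: 44 L/min ÷ 60 = 0.7333 L/s.
New flow: 66 L/min ÷ 60 = 1.1 L/s.
PIP = Vt/C + R·V̇ + PEEP (constant-flow equation of motion).
Only the resistive term changes: ΔPIP = R × ΔV̇ = 8.5 × (1.1 − 0.7333) = 8.5 × 0.3667 = 3.117 cmH2O.
Original PIP = 365/20.1 + 8.5×0.7333 + 11 = 35.392 cmH2O; new PIP = 35.392 + (3.117) = 38.509 cmH2O.

38.5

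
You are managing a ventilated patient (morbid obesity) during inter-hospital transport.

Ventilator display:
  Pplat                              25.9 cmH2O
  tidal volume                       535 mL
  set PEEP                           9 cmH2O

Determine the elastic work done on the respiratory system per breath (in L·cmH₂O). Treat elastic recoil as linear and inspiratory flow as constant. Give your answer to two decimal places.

4.52

Elastic work ≈ ½ × (Pplat − PEEP) × Vt = 0.5 × (25.9 − 9) × 0.535 L = 0.5 × 16.9 × 0.535 = 4.521 L·cmH2O.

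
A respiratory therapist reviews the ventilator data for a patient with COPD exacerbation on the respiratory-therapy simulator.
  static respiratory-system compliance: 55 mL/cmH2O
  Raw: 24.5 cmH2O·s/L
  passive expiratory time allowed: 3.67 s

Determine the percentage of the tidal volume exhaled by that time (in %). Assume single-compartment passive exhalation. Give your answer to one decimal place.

τ = R × C = 24.5 × 55 mL/cmH2O = 24.5 × 0.055 L/cmH2O = 1.348 s.
Passive exhalation: V(t)/V₀ = e^(−t/τ) = e^(−3.67/1.348) = 0.06571.
Fraction exhaled = 1 − 0.06571 = 0.9343 → 93.43%.

93.4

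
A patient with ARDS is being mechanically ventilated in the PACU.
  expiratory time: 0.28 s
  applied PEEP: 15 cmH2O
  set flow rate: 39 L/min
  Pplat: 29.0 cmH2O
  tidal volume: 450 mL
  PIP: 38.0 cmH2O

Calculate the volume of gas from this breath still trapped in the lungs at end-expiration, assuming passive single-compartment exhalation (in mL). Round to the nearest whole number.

240

Flow: 39 L/min ÷ 60 = 0.65 L/s.
R = (PIP − Pplat)/V̇ = (38.0 − 29.0) / 0.65 = 9.0/0.65 = 13.846 cmH2O·s/L.
C = Vt/(Pplat − PEEP) = 450.0 / (29.0 − 15) = 450.0/14.0 = 32.143 mL/cmH2O.
τ = R × C = 13.846 × 0.03214 L/cmH2O = 0.445 s.
Fraction remaining = e^(−Te/τ) = e^(−0.28/0.445) = 0.533.
Trapped volume = 450.0 × 0.533 = 239.85 mL.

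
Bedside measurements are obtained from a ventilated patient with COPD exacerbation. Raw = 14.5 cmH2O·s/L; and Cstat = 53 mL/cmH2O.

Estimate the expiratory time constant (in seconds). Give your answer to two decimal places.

τ = R × C = 14.5 × 53 mL/cmH2O = 14.5 × 0.053 L/cmH2O = 0.7685 s.

0.77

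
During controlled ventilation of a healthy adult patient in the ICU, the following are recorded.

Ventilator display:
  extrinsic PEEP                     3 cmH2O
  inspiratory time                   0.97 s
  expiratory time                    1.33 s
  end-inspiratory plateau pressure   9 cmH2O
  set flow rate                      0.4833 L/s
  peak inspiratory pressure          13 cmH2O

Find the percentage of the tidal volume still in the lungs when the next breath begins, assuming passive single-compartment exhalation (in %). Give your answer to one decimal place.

12.8

Vt = flow × Ti = 0.4833 L/s × 0.97 s × 1000 mL/L = 468.8 mL.
R = (PIP − Pplat)/V̇ = (13 − 9) / 0.4833 = 4.0/0.4833 = 8.276 cmH2O·s/L.
C = Vt/(Pplat − PEEP) = 468.8 / (9 − 3) = 468.8/6.0 = 78.133 mL/cmH2O.
τ = R × C = 8.276 × 0.07813 L/cmH2O = 0.6466 s.
Fraction remaining at end-expiration = e^(−Te/τ) = e^(−1.33/0.6466) = 0.1278 → 12.78%.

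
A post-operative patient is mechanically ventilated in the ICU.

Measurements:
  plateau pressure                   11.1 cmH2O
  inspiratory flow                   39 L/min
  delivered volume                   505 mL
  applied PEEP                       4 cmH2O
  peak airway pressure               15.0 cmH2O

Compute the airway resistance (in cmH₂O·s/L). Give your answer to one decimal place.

6.0

Flow: 39 L/min ÷ 60 = 0.65 L/s.
Raw = (PIP − Pplat) / flow = (15.0 − 11.1) / 0.65 = 3.9 / 0.65 = 6.0 cmH2O·s/L.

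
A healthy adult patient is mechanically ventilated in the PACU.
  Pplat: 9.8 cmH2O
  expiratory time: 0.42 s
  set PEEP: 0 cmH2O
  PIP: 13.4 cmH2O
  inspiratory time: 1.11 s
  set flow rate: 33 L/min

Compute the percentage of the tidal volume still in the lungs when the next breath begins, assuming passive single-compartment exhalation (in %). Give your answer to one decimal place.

35.7

Flow: 33 L/min ÷ 60 = 0.55 L/s.
Vt = flow × Ti = 0.55 L/s × 1.11 s × 1000 mL/L = 610.5 mL.
R = (PIP − Pplat)/V̇ = (13.4 − 9.8) / 0.55 = 3.6/0.55 = 6.545 cmH2O·s/L.
C = Vt/(Pplat − PEEP) = 610.5 / (9.8 − 0) = 610.5/9.8 = 62.296 mL/cmH2O.
τ = R × C = 6.545 × 0.0623 L/cmH2O = 0.4078 s.
Fraction remaining at end-expiration = e^(−Te/τ) = e^(−0.42/0.4078) = 0.357 → 35.7%.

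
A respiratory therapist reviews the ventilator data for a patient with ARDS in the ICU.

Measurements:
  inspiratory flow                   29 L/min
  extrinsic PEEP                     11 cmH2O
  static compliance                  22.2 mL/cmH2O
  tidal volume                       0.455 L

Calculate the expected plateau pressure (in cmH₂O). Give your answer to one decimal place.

31.5

Pplat = PEEP + Vt / Cstat = 11 + 455 / 22.2 = 11 + 20.495 = 31.495 cmH2O.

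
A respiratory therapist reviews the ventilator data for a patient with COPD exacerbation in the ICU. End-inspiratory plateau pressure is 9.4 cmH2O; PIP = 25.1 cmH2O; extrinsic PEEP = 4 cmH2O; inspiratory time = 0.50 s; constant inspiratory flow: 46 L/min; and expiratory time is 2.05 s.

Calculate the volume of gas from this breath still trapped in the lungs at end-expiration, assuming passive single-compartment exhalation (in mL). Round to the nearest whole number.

Flow: 46 L/min ÷ 60 = 0.7667 L/s.
Vt = flow × Ti = 0.7667 L/s × 0.50 s × 1000 mL/L = 383.35 mL.
R = (PIP − Pplat)/V̇ = (25.1 − 9.4) / 0.7667 = 15.7/0.7667 = 20.477 cmH2O·s/L.
C = Vt/(Pplat − PEEP) = 383.35 / (9.4 − 4) = 383.35/5.4 = 70.991 mL/cmH2O.
τ = R × C = 20.477 × 0.07099 L/cmH2O = 1.454 s.
Fraction remaining = e^(−Te/τ) = e^(−2.05/1.454) = 0.2442.
Trapped volume = 383.35 × 0.2442 = 93.614 mL.

94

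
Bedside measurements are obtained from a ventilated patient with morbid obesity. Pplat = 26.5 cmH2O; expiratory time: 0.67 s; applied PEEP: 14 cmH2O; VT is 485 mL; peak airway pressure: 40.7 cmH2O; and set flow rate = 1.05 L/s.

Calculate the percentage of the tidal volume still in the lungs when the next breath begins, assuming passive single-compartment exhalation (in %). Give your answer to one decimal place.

27.9

R = (PIP − Pplat)/V̇ = (40.7 − 26.5) / 1.05 = 14.2/1.05 = 13.524 cmH2O·s/L.
C = Vt/(Pplat − PEEP) = 485.0 / (26.5 − 14) = 485.0/12.5 = 38.8 mL/cmH2O.
τ = R × C = 13.524 × 0.0388 L/cmH2O = 0.5247 s.
Fraction remaining at end-expiration = e^(−Te/τ) = e^(−0.67/0.5247) = 0.2789 → 27.89%.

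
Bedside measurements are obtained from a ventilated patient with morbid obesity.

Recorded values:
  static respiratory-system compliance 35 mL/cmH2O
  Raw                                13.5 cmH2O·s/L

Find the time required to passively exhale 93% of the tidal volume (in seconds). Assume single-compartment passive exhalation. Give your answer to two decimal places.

1.26

τ = R × C = 13.5 × 35 mL/cmH2O = 13.5 × 0.035 L/cmH2O = 0.4725 s.
Exhaled fraction f = 1 − e^(−t/τ) → t = −τ·ln(1 − f) = −0.4725·ln(0.07) = 1.257 s.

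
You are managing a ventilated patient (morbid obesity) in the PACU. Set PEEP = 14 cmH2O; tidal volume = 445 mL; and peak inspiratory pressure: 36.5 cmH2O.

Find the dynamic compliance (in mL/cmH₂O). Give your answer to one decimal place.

Dynamic compliance = Vt / (PIP − PEEP) = 445 / (36.5 − 14) = 445 / 22.5 = 19.778 mL/cmH2O.

19.8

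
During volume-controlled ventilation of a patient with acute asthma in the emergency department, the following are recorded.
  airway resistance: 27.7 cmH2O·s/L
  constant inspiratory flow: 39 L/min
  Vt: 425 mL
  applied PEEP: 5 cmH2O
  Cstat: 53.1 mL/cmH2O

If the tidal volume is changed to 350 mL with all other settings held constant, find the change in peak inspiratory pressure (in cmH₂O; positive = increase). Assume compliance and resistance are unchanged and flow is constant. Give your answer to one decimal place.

-1.4

PIP = Vt/C + R·V̇ + PEEP (constant-flow equation of motion).
Only the elastic term changes: ΔPIP = ΔVt / C = (350 − 425) / 53.1 = -1.412 cmH2O.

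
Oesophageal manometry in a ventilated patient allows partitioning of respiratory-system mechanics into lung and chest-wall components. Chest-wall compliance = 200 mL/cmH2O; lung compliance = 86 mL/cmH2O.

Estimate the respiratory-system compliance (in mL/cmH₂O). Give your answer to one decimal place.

60.1

Lung and chest wall are elastances in series: 1/Crs = 1/CL + 1/Ccw.
1/Crs = 1/86 + 1/200 = 0.01663.
Crs = 60.132 mL/cmH2O.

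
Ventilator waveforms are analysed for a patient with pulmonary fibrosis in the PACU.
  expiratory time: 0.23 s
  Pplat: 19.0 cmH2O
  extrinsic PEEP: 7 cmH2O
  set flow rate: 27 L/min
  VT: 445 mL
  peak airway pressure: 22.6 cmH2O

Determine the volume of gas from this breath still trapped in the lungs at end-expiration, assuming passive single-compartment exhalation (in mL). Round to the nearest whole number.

205

Flow: 27 L/min ÷ 60 = 0.45 L/s.
R = (PIP − Pplat)/V̇ = (22.6 − 19.0) / 0.45 = 3.6/0.45 = 8.0 cmH2O·s/L.
C = Vt/(Pplat − PEEP) = 445.0 / (19.0 − 7) = 445.0/12.0 = 37.083 mL/cmH2O.
τ = R × C = 8.0 × 0.03708 L/cmH2O = 0.2966 s.
Fraction remaining = e^(−Te/τ) = e^(−0.23/0.2966) = 0.4605.
Trapped volume = 445.0 × 0.4605 = 204.92 mL.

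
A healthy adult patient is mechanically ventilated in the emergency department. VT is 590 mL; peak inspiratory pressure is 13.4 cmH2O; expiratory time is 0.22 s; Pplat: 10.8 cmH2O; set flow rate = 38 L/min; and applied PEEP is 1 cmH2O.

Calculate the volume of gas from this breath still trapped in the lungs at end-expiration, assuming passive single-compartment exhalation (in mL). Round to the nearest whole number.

242

Flow: 38 L/min ÷ 60 = 0.6333 L/s.
R = (PIP − Pplat)/V̇ = (13.4 − 10.8) / 0.6333 = 2.6/0.6333 = 4.105 cmH2O·s/L.
C = Vt/(Pplat − PEEP) = 590.0 / (10.8 − 1) = 590.0/9.8 = 60.204 mL/cmH2O.
τ = R × C = 4.105 × 0.0602 L/cmH2O = 0.2471 s.
Fraction remaining = e^(−Te/τ) = e^(−0.22/0.2471) = 0.4105.
Trapped volume = 590.0 × 0.4105 = 242.2 mL.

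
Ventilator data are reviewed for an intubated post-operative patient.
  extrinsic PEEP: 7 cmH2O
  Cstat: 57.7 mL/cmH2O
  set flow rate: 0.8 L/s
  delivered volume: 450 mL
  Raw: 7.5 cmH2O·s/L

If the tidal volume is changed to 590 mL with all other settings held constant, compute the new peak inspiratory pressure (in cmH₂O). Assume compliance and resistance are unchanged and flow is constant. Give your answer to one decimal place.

PIP = Vt/C + R·V̇ + PEEP (constant-flow equation of motion).
Only the elastic term changes: ΔPIP = ΔVt / C = (590 − 450) / 57.7 = 2.426 cmH2O.
Original PIP = 450/57.7 + 7.5×0.8 + 7 = 20.799 cmH2O; new PIP = 20.799 + (2.426) = 23.225 cmH2O.

23.2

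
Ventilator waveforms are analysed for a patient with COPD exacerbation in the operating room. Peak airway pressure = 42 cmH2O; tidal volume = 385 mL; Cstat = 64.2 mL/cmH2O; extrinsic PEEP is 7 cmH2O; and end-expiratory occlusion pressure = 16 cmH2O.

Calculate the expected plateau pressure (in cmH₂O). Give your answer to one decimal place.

22.0

End-expiratory occlusion gives total PEEP = 16 cmH2O (intrinsic PEEP = 16 − 7 = 9). Use total PEEP for the elastic gradient.
Pplat = PEEPtotal + Vt / Cstat = 16 + 385 / 64.2 = 16 + 5.997 = 21.997 cmH2O.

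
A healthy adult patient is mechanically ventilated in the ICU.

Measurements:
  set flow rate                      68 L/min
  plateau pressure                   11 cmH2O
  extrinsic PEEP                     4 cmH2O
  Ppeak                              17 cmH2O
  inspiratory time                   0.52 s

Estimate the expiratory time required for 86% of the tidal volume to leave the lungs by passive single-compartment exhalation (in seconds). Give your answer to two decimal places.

Flow: 68 L/min ÷ 60 = 1.1333 L/s.
Vt = flow × Ti = 1.1333 L/s × 0.52 s × 1000 mL/L = 589.32 mL.
R = (PIP − Pplat)/V̇ = (17 − 11) / 1.1333 = 6.0/1.1333 = 5.294 cmH2O·s/L.
C = Vt/(Pplat − PEEP) = 589.32 / (11 − 4) = 589.32/7.0 = 84.189 mL/cmH2O.
τ = R × C = 5.294 × 0.08419 L/cmH2O = 0.4457 s.
t = −τ·ln(1 − 0.86) = −0.4457·ln(0.14) = 0.8763 s.

0.88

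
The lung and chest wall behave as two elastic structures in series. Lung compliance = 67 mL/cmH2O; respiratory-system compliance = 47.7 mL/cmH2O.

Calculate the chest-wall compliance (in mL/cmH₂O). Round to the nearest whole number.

1/Ccw = 1/Crs − 1/CL.
1/Ccw = 1/47.7 − 1/67 = 0.006039.
Ccw = 165.59 mL/cmH2O.

166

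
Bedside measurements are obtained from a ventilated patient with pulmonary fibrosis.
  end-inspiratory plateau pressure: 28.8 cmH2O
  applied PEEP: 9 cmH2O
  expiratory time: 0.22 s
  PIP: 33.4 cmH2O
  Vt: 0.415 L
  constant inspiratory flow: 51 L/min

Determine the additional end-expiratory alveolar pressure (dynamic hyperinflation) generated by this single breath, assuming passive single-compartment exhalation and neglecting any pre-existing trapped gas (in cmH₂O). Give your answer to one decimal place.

2.8

Flow: 51 L/min ÷ 60 = 0.85 L/s.
R = (PIP − Pplat)/V̇ = (33.4 − 28.8) / 0.85 = 4.6/0.85 = 5.412 cmH2O·s/L.
C = Vt/(Pplat − PEEP) = 415.0 / (28.8 − 9) = 415.0/19.8 = 20.96 mL/cmH2O.
τ = R × C = 5.412 × 0.02096 L/cmH2O = 0.1134 s.
Fraction remaining = e^(−Te/τ) = e^(−0.22/0.1134) = 0.1437; trapped volume = 415.0 × 0.1437 = 59.636 mL.
Additional alveolar pressure from trapping ≈ V_trapped / C = 59.636 / 20.96 = 2.845 cmH2O.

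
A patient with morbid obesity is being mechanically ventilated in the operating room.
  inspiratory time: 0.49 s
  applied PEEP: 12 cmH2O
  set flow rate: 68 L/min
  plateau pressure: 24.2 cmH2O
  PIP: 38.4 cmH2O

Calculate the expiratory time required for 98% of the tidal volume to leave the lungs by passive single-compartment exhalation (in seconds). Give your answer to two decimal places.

2.23

Flow: 68 L/min ÷ 60 = 1.1333 L/s.
Vt = flow × Ti = 1.1333 L/s × 0.49 s × 1000 mL/L = 555.32 mL.
R = (PIP − Pplat)/V̇ = (38.4 − 24.2) / 1.1333 = 14.2/1.1333 = 12.53 cmH2O·s/L.
C = Vt/(Pplat − PEEP) = 555.32 / (24.2 − 12) = 555.32/12.2 = 45.518 mL/cmH2O.
τ = R × C = 12.53 × 0.04552 L/cmH2O = 0.5704 s.
t = −τ·ln(1 − 0.98) = −0.5704·ln(0.02) = 2.231 s.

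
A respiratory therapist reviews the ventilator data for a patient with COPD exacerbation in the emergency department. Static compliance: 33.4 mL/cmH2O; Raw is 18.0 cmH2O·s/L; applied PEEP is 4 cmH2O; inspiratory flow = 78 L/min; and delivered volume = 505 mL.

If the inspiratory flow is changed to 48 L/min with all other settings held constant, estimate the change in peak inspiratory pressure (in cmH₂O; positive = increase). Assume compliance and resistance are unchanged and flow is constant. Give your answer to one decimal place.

Flow: 78 L/min ÷ 60 = 1.3 L/s.
New flow: 48 L/min ÷ 60 = 0.8 L/s.
PIP = Vt/C + R·V̇ + PEEP (constant-flow equation of motion).
Only the resistive term changes: ΔPIP = R × ΔV̇ = 18.0 × (0.8 − 1.3) = 18.0 × -0.5 = -9.0 cmH2O.

-9.0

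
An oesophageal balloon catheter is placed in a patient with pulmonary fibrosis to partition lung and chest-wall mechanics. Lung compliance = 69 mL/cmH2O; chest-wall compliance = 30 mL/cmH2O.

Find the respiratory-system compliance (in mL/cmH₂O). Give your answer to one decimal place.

20.9

Lung and chest wall are elastances in series: 1/Crs = 1/CL + 1/Ccw.
1/Crs = 1/69 + 1/30 = 0.04783.
Crs = 20.907 mL/cmH2O.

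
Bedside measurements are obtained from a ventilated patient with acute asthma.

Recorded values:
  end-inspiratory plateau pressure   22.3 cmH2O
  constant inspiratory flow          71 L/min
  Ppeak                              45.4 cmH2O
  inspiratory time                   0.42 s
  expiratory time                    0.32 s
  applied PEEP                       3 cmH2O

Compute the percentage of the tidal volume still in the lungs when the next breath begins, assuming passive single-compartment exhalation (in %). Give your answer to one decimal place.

Flow: 71 L/min ÷ 60 = 1.1833 L/s.
Vt = flow × Ti = 1.1833 L/s × 0.42 s × 1000 mL/L = 496.99 mL.
R = (PIP − Pplat)/V̇ = (45.4 − 22.3) / 1.1833 = 23.1/1.1833 = 19.522 cmH2O·s/L.
C = Vt/(Pplat − PEEP) = 496.99 / (22.3 − 3) = 496.99/19.3 = 25.751 mL/cmH2O.
τ = R × C = 19.522 × 0.02575 L/cmH2O = 0.5027 s.
Fraction remaining at end-expiration = e^(−Te/τ) = e^(−0.32/0.5027) = 0.5291 → 52.91%.

52.9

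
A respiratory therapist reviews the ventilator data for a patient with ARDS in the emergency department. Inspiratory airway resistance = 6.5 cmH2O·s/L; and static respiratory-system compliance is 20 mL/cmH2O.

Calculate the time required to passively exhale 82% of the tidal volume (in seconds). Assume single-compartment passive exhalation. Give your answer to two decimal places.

τ = R × C = 6.5 × 20 mL/cmH2O = 6.5 × 0.020 L/cmH2O = 0.13 s.
Exhaled fraction f = 1 − e^(−t/τ) → t = −τ·ln(1 − f) = −0.13·ln(0.18) = 0.2229 s.

0.22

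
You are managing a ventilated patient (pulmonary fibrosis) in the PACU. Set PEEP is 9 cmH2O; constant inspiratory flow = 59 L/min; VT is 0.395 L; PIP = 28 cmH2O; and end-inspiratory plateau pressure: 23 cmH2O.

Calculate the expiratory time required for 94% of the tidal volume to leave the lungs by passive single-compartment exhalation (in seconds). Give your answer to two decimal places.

0.40

Flow: 59 L/min ÷ 60 = 0.9833 L/s.
R = (PIP − Pplat)/V̇ = (28 − 23) / 0.9833 = 5.0/0.9833 = 5.085 cmH2O·s/L.
C = Vt/(Pplat − PEEP) = 395.0 / (23 − 9) = 395.0/14.0 = 28.214 mL/cmH2O.
τ = R × C = 5.085 × 0.02821 L/cmH2O = 0.1434 s.
t = −τ·ln(1 − 0.94) = −0.1434·ln(0.06) = 0.4034 s.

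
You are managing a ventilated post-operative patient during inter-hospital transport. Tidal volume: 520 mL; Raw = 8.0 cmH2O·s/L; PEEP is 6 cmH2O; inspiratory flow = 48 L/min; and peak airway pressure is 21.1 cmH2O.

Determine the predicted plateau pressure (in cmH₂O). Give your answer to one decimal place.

Flow: 48 L/min ÷ 60 = 0.8 L/s.
Pplat = PIP − Raw × flow = 21.1 − 8.0 × 0.8 = 21.1 − 6.4 = 14.7 cmH2O.

14.7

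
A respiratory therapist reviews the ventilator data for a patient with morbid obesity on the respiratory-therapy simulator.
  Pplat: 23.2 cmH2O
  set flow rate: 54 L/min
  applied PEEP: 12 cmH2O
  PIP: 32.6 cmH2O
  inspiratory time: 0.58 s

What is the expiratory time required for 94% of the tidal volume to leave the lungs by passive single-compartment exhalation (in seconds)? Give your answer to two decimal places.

1.37

Flow: 54 L/min ÷ 60 = 0.9 L/s.
Vt = flow × Ti = 0.9 L/s × 0.58 s × 1000 mL/L = 522.0 mL.
R = (PIP − Pplat)/V̇ = (32.6 − 23.2) / 0.9 = 9.4/0.9 = 10.444 cmH2O·s/L.
C = Vt/(Pplat − PEEP) = 522.0 / (23.2 − 12) = 522.0/11.2 = 46.607 mL/cmH2O.
τ = R × C = 10.444 × 0.04661 L/cmH2O = 0.4868 s.
t = −τ·ln(1 − 0.94) = −0.4868·ln(0.06) = 1.37 s.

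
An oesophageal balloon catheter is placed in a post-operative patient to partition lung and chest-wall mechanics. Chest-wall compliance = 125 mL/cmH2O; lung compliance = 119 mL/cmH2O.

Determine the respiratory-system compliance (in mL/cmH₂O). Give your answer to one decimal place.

Lung and chest wall are elastances in series: 1/Crs = 1/CL + 1/Ccw.
1/Crs = 1/119 + 1/125 = 0.0164.
Crs = 60.976 mL/cmH2O.

61.0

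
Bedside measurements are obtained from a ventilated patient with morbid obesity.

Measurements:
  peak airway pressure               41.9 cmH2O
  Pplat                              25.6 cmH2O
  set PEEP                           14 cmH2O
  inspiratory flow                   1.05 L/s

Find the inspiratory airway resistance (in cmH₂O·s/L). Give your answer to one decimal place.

15.5

Raw = (PIP − Pplat) / flow = (41.9 − 25.6) / 1.05 = 16.3 / 1.05 = 15.524 cmH2O·s/L.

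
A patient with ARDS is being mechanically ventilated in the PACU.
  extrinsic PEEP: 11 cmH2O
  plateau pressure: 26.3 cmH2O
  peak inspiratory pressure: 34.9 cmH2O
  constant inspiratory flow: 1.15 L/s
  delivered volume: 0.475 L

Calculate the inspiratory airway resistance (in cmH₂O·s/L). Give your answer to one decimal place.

7.5

Raw = (PIP − Pplat) / flow = (34.9 − 26.3) / 1.15 = 8.6 / 1.15 = 7.478 cmH2O·s/L.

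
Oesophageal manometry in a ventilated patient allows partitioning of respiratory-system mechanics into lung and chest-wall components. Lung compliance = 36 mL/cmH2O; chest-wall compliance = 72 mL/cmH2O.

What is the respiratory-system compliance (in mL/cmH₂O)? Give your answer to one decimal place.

24.0

Lung and chest wall are elastances in series: 1/Crs = 1/CL + 1/Ccw.
1/Crs = 1/36 + 1/72 = 0.04167.
Crs = 23.998 mL/cmH2O.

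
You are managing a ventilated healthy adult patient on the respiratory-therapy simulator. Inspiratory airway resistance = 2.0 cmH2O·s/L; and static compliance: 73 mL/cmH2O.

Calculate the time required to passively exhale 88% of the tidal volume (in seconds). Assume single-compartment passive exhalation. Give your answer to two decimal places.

τ = R × C = 2.0 × 73 mL/cmH2O = 2.0 × 0.073 L/cmH2O = 0.146 s.
Exhaled fraction f = 1 − e^(−t/τ) → t = −τ·ln(1 − f) = −0.146·ln(0.12) = 0.3096 s.

0.31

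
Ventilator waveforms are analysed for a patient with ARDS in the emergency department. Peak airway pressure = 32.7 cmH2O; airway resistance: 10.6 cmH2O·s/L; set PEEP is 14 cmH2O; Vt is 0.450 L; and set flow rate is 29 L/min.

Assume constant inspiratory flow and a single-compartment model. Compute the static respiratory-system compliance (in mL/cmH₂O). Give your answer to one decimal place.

Flow: 29 L/min ÷ 60 = 0.4833 L/s.
Equation of motion (constant flow): PIP = Vt/C + R·V̇ + PEEP.
Vt/C = PIP − R·V̇ − PEEP = 32.7 − 10.6×0.4833 − 14 = 32.7 − 5.123 − 14 = 13.577 cmH2O.
C = Vt / 13.577 = 450 / 13.577 = 33.144 mL/cmH2O.

33.1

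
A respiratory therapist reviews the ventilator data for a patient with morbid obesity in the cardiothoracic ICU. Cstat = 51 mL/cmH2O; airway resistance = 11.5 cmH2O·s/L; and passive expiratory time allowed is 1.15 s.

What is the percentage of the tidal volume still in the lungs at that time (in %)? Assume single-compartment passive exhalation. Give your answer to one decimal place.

14.1

τ = R × C = 11.5 × 51 mL/cmH2O = 11.5 × 0.051 L/cmH2O = 0.5865 s.
Passive exhalation: V(t)/V₀ = e^(−t/τ) = e^(−1.15/0.5865) = 0.1407.
Fraction remaining = 0.1407 → 14.07%.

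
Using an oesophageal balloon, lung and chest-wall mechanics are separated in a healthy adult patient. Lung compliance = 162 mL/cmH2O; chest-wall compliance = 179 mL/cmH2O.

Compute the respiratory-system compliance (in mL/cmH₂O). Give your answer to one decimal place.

85.0

Lung and chest wall are elastances in series: 1/Crs = 1/CL + 1/Ccw.
1/Crs = 1/162 + 1/179 = 0.01176.
Crs = 85.034 mL/cmH2O.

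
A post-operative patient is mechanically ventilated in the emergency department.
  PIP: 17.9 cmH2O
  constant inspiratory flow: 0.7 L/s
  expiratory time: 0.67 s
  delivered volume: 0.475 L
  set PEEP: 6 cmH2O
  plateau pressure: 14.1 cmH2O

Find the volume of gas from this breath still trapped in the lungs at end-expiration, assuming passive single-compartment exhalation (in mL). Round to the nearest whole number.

R = (PIP − Pplat)/V̇ = (17.9 − 14.1) / 0.7 = 3.8/0.7 = 5.429 cmH2O·s/L.
C = Vt/(Pplat − PEEP) = 475.0 / (14.1 − 6) = 475.0/8.1 = 58.642 mL/cmH2O.
τ = R × C = 5.429 × 0.05864 L/cmH2O = 0.3184 s.
Fraction remaining = e^(−Te/τ) = e^(−0.67/0.3184) = 0.1219.
Trapped volume = 475.0 × 0.1219 = 57.903 mL.

58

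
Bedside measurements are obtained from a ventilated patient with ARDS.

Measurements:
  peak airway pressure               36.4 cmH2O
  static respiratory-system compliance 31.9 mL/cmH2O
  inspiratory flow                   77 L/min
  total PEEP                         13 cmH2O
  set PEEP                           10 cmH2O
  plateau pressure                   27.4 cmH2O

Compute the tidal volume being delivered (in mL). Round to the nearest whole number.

End-expiratory occlusion gives total PEEP = 13 cmH2O (intrinsic PEEP = 13 − 10 = 3). Use total PEEP for the elastic gradient.
Vt = Cstat × (Pplat − PEEPtotal) = 31.9 × (27.4 − 13) = 31.9 × 14.4 = 459.36 mL.

459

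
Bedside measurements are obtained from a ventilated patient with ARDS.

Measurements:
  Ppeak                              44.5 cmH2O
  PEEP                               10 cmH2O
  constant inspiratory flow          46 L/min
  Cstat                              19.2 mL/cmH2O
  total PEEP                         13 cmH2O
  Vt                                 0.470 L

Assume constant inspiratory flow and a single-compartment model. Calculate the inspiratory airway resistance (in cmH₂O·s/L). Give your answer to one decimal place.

9.2

Flow: 46 L/min ÷ 60 = 0.7667 L/s.
Total PEEP = 13 cmH2O (set 10 + intrinsic 3); this is the baseline alveolar pressure.
Equation of motion (constant flow): PIP = Vt/C + R·V̇ + PEEP.
R·V̇ = PIP − Vt/C − PEEP = 44.5 − 470/19.2 − 13 = 44.5 − 24.479 − 13 = 7.021 cmH2O.
R = 7.021 / 0.7667 = 9.157 cmH2O·s/L.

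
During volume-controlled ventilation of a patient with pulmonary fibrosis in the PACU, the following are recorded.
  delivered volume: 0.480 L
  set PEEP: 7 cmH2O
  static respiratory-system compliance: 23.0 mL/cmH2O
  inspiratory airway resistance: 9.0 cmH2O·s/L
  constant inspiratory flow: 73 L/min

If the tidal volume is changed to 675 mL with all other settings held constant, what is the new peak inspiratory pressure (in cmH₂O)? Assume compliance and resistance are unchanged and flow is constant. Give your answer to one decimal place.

47.3

Flow: 73 L/min ÷ 60 = 1.2167 L/s.
PIP = Vt/C + R·V̇ + PEEP (constant-flow equation of motion).
Only the elastic term changes: ΔPIP = ΔVt / C = (675 − 480) / 23.0 = 8.478 cmH2O.
Original PIP = 480/23.0 + 9.0×1.2167 + 7 = 38.82 cmH2O; new PIP = 38.82 + (8.478) = 47.298 cmH2O.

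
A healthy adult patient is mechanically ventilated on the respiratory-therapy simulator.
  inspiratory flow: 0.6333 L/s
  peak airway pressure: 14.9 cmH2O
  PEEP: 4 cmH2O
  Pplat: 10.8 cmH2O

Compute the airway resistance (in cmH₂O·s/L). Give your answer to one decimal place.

6.5

Raw = (PIP − Pplat) / flow = (14.9 − 10.8) / 0.6333 = 4.1 / 0.6333 = 6.474 cmH2O·s/L.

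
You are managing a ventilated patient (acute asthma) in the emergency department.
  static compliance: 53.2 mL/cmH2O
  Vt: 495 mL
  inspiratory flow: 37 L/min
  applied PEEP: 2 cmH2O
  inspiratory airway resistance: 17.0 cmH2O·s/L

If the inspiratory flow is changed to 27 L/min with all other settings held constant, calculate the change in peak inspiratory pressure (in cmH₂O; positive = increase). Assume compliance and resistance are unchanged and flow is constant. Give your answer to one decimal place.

-2.8

Flow: 37 L/min ÷ 60 = 0.6167 L/s.
New flow: 27 L/min ÷ 60 = 0.45 L/s.
PIP = Vt/C + R·V̇ + PEEP (constant-flow equation of motion).
Only the resistive term changes: ΔPIP = R × ΔV̇ = 17.0 × (0.45 − 0.6167) = 17.0 × -0.1667 = -2.834 cmH2O.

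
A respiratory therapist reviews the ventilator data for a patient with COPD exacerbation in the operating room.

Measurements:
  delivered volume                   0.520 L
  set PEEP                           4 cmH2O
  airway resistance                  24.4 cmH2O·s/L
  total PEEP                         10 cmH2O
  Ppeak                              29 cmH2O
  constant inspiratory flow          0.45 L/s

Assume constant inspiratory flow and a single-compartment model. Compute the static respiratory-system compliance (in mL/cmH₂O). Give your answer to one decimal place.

64.8

Total PEEP = 10 cmH2O (set 4 + intrinsic 6); this is the baseline alveolar pressure.
Equation of motion (constant flow): PIP = Vt/C + R·V̇ + PEEP.
Vt/C = PIP − R·V̇ − PEEP = 29 − 24.4×0.45 − 10 = 29 − 10.98 − 10 = 8.02 cmH2O.
C = Vt / 8.02 = 520 / 8.02 = 64.838 mL/cmH2O.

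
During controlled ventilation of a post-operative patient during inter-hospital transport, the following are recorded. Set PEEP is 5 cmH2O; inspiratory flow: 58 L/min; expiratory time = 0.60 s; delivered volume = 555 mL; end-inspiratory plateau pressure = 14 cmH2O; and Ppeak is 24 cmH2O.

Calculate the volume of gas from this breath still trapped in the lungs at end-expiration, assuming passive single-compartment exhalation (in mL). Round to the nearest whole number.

Flow: 58 L/min ÷ 60 = 0.9667 L/s.
R = (PIP − Pplat)/V̇ = (24 − 14) / 0.9667 = 10.0/0.9667 = 10.344 cmH2O·s/L.
C = Vt/(Pplat − PEEP) = 555.0 / (14 − 5) = 555.0/9.0 = 61.667 mL/cmH2O.
τ = R × C = 10.344 × 0.06167 L/cmH2O = 0.6379 s.
Fraction remaining = e^(−Te/τ) = e^(−0.60/0.6379) = 0.3904.
Trapped volume = 555.0 × 0.3904 = 216.67 mL.

217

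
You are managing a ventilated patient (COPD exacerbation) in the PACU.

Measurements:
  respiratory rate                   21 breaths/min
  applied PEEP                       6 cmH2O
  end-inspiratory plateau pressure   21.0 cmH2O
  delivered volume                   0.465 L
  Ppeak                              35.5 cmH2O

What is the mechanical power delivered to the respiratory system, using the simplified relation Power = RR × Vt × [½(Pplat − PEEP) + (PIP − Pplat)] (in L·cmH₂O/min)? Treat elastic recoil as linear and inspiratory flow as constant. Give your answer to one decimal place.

214.8

Per-breath work = Vt × [½(Pplat−PEEP) + (PIP−Pplat)] = 0.465 × [0.5×15.0 + 14.5] = 0.465 × 22.0 = 10.23 L·cmH2O.
Power = 21 × 10.23 = 214.83 L·cmH2O/min.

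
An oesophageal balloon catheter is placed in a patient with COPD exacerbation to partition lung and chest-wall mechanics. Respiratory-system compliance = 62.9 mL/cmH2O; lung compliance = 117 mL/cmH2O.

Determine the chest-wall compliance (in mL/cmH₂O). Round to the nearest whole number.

1/Ccw = 1/Crs − 1/CL.
1/Ccw = 1/62.9 − 1/117 = 0.007351.
Ccw = 136.04 mL/cmH2O.

136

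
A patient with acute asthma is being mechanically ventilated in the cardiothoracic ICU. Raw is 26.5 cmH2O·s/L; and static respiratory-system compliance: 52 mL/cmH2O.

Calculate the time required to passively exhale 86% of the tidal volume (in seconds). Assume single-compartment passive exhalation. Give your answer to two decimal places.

2.71

τ = R × C = 26.5 × 52 mL/cmH2O = 26.5 × 0.052 L/cmH2O = 1.378 s.
Exhaled fraction f = 1 − e^(−t/τ) → t = −τ·ln(1 − f) = −1.378·ln(0.14) = 2.709 s.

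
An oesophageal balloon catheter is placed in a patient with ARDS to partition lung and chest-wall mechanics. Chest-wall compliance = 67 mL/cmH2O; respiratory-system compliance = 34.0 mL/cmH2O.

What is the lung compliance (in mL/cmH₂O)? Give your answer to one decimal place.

69.0

1/CL = 1/Crs − 1/Ccw.
1/CL = 1/34.0 − 1/67 = 0.01449.
CL = 69.013 mL/cmH2O.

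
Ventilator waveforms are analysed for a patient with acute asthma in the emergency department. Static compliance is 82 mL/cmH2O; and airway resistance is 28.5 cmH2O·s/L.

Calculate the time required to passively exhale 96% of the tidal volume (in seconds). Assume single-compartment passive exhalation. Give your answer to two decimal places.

7.52

τ = R × C = 28.5 × 82 mL/cmH2O = 28.5 × 0.082 L/cmH2O = 2.337 s.
Exhaled fraction f = 1 − e^(−t/τ) → t = −τ·ln(1 − f) = −2.337·ln(0.04) = 7.523 s.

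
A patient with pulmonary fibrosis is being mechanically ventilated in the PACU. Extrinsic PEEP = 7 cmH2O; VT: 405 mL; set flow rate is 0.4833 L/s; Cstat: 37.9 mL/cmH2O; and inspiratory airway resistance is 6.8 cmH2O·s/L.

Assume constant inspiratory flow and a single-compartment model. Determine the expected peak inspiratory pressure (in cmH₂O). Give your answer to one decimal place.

Equation of motion (constant flow): PIP = Vt/C + R·V̇ + PEEP.
PIP = 405/37.9 + 6.8×0.4833 + 7 = 10.686 + 3.286 + 7 = 20.972 cmH2O.

21.0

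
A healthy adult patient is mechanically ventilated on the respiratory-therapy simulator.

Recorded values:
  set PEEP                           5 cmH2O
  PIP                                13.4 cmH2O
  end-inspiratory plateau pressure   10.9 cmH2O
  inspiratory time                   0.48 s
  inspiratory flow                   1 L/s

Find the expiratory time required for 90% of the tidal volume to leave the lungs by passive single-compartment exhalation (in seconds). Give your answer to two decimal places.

Vt = flow × Ti = 1 L/s × 0.48 s × 1000 mL/L = 480.0 mL.
R = (PIP − Pplat)/V̇ = (13.4 − 10.9) / 1 = 2.5/1 = 2.5 cmH2O·s/L.
C = Vt/(Pplat − PEEP) = 480.0 / (10.9 − 5) = 480.0/5.9 = 81.356 mL/cmH2O.
τ = R × C = 2.5 × 0.08136 L/cmH2O = 0.2034 s.
t = −τ·ln(1 − 0.90) = −0.2034·ln(0.1) = 0.4683 s.

0.47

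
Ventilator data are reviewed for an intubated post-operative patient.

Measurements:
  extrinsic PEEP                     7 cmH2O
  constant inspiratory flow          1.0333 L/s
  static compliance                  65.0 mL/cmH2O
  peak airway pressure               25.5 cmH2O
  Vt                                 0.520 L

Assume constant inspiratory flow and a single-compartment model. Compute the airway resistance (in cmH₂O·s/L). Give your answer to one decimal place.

Equation of motion (constant flow): PIP = Vt/C + R·V̇ + PEEP.
R·V̇ = PIP − Vt/C − PEEP = 25.5 − 520/65.0 − 7 = 25.5 − 8.0 − 7 = 10.5 cmH2O.
R = 10.5 / 1.0333 = 10.162 cmH2O·s/L.

10.2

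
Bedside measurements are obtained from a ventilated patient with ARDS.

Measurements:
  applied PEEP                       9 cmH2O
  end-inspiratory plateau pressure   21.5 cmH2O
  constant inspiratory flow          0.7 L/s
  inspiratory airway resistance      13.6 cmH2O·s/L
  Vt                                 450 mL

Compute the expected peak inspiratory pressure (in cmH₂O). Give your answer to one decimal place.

31.0

PIP = Pplat + Raw × flow = 21.5 + 13.6 × 0.7 = 21.5 + 9.52 = 31.02 cmH2O.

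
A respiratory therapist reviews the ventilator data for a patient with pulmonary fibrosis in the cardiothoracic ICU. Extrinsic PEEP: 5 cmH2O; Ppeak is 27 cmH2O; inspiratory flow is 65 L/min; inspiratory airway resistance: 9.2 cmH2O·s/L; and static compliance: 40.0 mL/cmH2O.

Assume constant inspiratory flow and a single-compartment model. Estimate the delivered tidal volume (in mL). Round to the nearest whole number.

Flow: 65 L/min ÷ 60 = 1.0833 L/s.
Equation of motion (constant flow): PIP = Vt/C + R·V̇ + PEEP.
Vt/C = PIP − R·V̇ − PEEP = 27 − 9.966 − 5 = 12.034 cmH2O.
Vt = C × 12.034 = 40.0 × 12.034 = 481.36 mL.

481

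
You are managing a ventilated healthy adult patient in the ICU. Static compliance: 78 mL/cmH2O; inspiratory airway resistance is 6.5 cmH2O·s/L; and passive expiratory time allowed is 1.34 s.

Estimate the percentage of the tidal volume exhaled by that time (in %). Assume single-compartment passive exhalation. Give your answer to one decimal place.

92.9

τ = R × C = 6.5 × 78 mL/cmH2O = 6.5 × 0.078 L/cmH2O = 0.507 s.
Passive exhalation: V(t)/V₀ = e^(−t/τ) = e^(−1.34/0.507) = 0.07115.
Fraction exhaled = 1 − 0.07115 = 0.9289 → 92.89%.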